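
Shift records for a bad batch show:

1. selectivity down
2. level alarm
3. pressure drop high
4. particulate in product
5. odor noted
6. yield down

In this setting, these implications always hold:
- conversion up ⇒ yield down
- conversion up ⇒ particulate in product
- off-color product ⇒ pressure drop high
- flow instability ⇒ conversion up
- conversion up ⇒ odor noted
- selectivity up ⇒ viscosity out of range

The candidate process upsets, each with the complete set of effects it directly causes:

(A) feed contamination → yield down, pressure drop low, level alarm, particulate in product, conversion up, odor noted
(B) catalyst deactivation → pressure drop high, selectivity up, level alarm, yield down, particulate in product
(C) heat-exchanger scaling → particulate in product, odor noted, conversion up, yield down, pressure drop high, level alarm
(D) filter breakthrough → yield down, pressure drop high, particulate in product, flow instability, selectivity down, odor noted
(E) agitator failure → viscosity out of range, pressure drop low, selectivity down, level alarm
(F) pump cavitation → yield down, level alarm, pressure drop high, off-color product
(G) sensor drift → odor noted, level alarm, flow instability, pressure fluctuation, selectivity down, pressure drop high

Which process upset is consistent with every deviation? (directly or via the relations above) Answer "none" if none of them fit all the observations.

G

Per-candidate check:
(A) feed contamination — selectivity down ✗; level alarm ✓; pressure drop high ✗; particulate in product ✓; odor noted ✓; yield down ✓
(B) catalyst deactivation — selectivity down ✗; level alarm ✓; pressure drop high ✓; particulate in product ✓; odor noted ✗; yield down ✓
(C) heat-exchanger scaling — selectivity down ✗; level alarm ✓; pressure drop high ✓; particulate in product ✓; odor noted ✓; yield down ✓
(D) filter breakthrough — selectivity down ✓; level alarm ✗; pressure drop high ✓; particulate in product ✓; odor noted ✓; yield down ✓
(E) agitator failure — selectivity down ✓; level alarm ✓; pressure drop high ✗; particulate in product ✗; odor noted ✗; yield down ✗
(F) pump cavitation — does not account for selectivity down, particulate in product, odor noted
(G) sensor drift — accounts for every observation (particulate in product through flow instability → conversion up → particulate in product)
Only (G) is consistent with every observation.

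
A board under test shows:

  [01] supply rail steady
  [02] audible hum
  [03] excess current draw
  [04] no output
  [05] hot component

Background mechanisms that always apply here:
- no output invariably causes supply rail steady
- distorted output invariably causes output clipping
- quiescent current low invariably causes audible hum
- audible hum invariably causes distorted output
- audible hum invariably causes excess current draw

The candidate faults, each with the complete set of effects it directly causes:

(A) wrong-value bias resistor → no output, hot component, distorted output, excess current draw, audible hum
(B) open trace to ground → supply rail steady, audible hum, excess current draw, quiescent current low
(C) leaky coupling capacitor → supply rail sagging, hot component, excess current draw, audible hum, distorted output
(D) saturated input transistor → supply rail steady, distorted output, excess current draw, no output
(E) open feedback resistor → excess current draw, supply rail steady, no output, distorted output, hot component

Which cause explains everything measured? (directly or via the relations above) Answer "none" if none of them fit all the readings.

A

Per-candidate check:
(A) wrong-value bias resistor — supply rail steady ✓ (via no output → supply rail steady); audible hum ✓; excess current draw ✓; no output ✓; hot component ✓
(B) open trace to ground — supply rail steady ✓; audible hum ✓; excess current draw ✓; no output ✗; hot component ✗
(C) leaky coupling capacitor — fails on supply rail steady, no output (predicts supply rail sagging, not supply rail steady)
(D) saturated input transistor — supply rail steady ✓; audible hum ✗; excess current draw ✓; no output ✓; hot component ✗
(E) open feedback resistor — supply rail steady ✓; audible hum ✗; excess current draw ✓; no output ✓; hot component ✓
(A) alone accounts for all the evidence.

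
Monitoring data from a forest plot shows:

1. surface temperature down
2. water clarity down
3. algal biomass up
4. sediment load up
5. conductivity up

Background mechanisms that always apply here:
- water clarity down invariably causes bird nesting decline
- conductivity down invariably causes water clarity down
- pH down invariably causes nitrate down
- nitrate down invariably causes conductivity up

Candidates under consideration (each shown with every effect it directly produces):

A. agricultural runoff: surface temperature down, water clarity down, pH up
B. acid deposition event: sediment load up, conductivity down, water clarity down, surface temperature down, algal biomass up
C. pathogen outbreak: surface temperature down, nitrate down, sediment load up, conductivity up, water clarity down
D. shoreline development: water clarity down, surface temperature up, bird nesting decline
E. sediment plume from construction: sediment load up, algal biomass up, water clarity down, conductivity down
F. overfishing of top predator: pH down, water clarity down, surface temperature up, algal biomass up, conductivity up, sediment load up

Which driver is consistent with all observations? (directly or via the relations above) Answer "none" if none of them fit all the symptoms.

none

For each candidate, compare predicted effects to what was observed:
(A) agricultural runoff — does not account for algal biomass up, sediment load up, conductivity up
(B) acid deposition event — fails on conductivity up (predicts conductivity down, not conductivity up)
(C) pathogen outbreak — does not account for algal biomass up
(D) shoreline development — surface temperature down miss; water clarity down match; algal biomass up miss; sediment load up miss; conductivity up miss
(E) sediment plume from construction — fails on surface temperature down, conductivity up (predicts conductivity down, not conductivity up)
(F) overfishing of top predator — fails on surface temperature down (predicts surface temperature up, not surface temperature down)
None of the listed candidates fits everything.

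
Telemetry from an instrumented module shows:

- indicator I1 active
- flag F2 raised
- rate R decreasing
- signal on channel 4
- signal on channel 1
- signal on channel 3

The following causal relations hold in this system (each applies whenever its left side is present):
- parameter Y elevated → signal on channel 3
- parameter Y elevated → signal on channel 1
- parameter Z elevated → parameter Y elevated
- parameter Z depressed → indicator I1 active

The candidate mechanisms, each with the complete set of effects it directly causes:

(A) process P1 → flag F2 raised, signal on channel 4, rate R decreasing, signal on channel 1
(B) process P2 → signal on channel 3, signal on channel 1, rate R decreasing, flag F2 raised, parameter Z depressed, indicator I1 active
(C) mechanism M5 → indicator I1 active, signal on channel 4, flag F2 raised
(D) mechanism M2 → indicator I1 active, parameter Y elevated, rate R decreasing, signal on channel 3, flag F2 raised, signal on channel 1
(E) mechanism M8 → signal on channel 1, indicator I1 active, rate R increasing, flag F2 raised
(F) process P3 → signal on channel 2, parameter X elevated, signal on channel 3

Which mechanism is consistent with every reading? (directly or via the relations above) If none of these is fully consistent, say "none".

none

Per-candidate check:
(A) process P1 — indicator I1 active -; flag F2 raised +; rate R decreasing +; signal on channel 4 +; signal on channel 1 +; signal on channel 3 -
(B) process P2 — does not account for signal on channel 4
(C) mechanism M5 — indicator I1 active +; flag F2 raised +; rate R decreasing -; signal on channel 4 +; signal on channel 1 -; signal on channel 3 -
(D) mechanism M2 — does not account for signal on channel 4
(E) mechanism M8 — fails on rate R decreasing, signal on channel 4, signal on channel 3 (predicts rate R increasing, not rate R decreasing)
(F) process P3 — does not account for indicator I1 active, flag F2 raised, rate R decreasing, signal on channel 4, signal on channel 1
No candidate is consistent with all observations.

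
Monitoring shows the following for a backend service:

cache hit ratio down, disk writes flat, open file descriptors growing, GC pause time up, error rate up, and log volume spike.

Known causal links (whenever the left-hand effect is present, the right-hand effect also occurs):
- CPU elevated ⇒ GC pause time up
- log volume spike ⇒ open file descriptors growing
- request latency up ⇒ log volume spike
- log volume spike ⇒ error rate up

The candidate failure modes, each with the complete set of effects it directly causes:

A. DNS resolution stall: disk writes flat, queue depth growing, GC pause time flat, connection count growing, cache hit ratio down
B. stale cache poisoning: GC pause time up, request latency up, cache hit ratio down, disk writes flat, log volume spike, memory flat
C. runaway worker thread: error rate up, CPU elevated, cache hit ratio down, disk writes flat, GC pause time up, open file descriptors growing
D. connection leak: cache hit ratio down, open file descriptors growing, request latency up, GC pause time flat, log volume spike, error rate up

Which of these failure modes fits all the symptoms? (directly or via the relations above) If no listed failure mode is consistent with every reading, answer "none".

B

For each candidate, compare predicted effects to what was observed:
(A) DNS resolution stall — cache hit ratio down +; disk writes flat +; open file descriptors growing -; GC pause time up -; error rate up -; log volume spike -
(B) stale cache poisoning — cache hit ratio down +; disk writes flat +; open file descriptors growing + (through log volume spike → open file descriptors growing); GC pause time up +; error rate up + (through log volume spike → error rate up); log volume spike +
(C) runaway worker thread — cache hit ratio down +; disk writes flat +; open file descriptors growing +; GC pause time up +; error rate up +; log volume spike -
(D) connection leak — cache hit ratio down +; disk writes flat -; open file descriptors growing +; GC pause time up -; error rate up +; log volume spike +
Only (B) is consistent with every observation.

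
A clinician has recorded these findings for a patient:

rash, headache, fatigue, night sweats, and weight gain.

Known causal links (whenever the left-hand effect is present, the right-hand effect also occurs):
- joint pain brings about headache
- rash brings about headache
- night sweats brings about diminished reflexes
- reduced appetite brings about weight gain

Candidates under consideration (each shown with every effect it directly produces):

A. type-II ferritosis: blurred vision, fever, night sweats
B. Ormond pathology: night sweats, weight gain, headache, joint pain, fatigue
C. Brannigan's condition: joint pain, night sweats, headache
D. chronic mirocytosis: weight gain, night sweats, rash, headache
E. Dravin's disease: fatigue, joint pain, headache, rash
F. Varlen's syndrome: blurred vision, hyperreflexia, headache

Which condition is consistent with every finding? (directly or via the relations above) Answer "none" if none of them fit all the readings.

none

Per-candidate check:
(A) type-II ferritosis — does not account for rash, headache, fatigue, weight gain
(B) Ormond pathology — rash -; headache +; fatigue +; night sweats +; weight gain +
(C) Brannigan's condition — rash -; headache +; fatigue -; night sweats +; weight gain -
(D) chronic mirocytosis — does not account for fatigue
(E) Dravin's disease — rash +; headache +; fatigue +; night sweats -; weight gain -
(F) Varlen's syndrome — rash -; headache +; fatigue -; night sweats -; weight gain -
No candidate is consistent with all observations.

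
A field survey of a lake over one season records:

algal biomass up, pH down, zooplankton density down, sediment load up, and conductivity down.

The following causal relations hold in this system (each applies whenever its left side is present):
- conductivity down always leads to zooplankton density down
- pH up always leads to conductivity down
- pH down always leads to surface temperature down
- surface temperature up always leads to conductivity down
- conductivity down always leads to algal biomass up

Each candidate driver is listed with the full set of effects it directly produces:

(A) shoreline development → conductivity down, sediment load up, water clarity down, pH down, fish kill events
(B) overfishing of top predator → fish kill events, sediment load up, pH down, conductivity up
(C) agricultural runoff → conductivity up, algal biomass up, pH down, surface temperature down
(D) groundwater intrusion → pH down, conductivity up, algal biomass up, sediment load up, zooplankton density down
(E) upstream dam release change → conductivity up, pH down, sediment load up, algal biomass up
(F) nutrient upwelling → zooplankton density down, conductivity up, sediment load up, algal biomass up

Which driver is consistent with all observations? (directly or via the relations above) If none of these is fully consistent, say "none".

A

Testing each hypothesis:
(A) shoreline development — algal biomass up match (by conductivity down → algal biomass up); pH down match; zooplankton density down match (by conductivity down → zooplankton density down); sediment load up match; conductivity down match
(B) overfishing of top predator — fails on algal biomass up, zooplankton density down, conductivity down (predicts conductivity up, not conductivity down)
(C) agricultural runoff — algal biomass up match; pH down match; zooplankton density down miss; sediment load up miss; conductivity down miss
(D) groundwater intrusion — algal biomass up match; pH down match; zooplankton density down match; sediment load up match; conductivity down miss
(E) upstream dam release change — algal biomass up match; pH down match; zooplankton density down miss; sediment load up match; conductivity down miss
(F) nutrient upwelling — algal biomass up match; pH down miss; zooplankton density down match; sediment load up match; conductivity down miss
(A) alone accounts for all the evidence.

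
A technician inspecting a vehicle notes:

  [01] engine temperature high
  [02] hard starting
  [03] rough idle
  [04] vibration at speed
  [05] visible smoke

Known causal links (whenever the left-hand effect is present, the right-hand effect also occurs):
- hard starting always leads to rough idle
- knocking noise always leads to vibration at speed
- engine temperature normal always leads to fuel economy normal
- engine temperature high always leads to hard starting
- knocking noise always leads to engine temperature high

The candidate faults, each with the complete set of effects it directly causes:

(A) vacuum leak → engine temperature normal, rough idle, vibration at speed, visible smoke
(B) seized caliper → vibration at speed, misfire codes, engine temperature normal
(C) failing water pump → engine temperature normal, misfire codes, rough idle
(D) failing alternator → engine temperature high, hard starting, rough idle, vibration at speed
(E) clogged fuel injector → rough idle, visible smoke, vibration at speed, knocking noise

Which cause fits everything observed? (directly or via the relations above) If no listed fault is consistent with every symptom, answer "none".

E

Per-candidate check:
(A) vacuum leak — fails on engine temperature high, hard starting (predicts engine temperature normal, not engine temperature high)
(B) seized caliper — fails on engine temperature high, hard starting, rough idle, visible smoke (predicts engine temperature normal, not engine temperature high)
(C) failing water pump — engine temperature high ✗; hard starting ✗; rough idle ✓; vibration at speed ✗; visible smoke ✗
(D) failing alternator — does not account for visible smoke
(E) clogged fuel injector — engine temperature high ✓ (through knocking noise → engine temperature high); hard starting ✓ (through knocking noise → engine temperature high → hard starting); rough idle ✓; vibration at speed ✓; visible smoke ✓
(E) is the only candidate with no mismatches.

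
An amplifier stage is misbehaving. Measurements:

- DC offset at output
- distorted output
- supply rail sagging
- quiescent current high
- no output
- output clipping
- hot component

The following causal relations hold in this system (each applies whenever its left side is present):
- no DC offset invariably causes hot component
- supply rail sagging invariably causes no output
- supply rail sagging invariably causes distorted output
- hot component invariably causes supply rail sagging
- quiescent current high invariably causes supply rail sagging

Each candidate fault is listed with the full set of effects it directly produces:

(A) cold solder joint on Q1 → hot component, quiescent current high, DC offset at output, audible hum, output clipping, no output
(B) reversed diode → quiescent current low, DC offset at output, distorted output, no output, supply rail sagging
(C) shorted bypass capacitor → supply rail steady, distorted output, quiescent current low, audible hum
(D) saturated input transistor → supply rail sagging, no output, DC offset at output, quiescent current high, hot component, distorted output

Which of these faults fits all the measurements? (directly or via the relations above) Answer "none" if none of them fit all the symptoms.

A

For each candidate, compare predicted effects to what was observed:
(A) cold solder joint on Q1 — accounts for every observation (distorted output via hot component → supply rail sagging → distorted output)
(B) reversed diode — fails on quiescent current high, output clipping, hot component (predicts quiescent current low, not quiescent current high)
(C) shorted bypass capacitor — DC offset at output -; distorted output +; supply rail sagging -; quiescent current high -; no output -; output clipping -; hot component -
(D) saturated input transistor — DC offset at output +; distorted output +; supply rail sagging +; quiescent current high +; no output +; output clipping -; hot component +
Only (A) is consistent with every observation.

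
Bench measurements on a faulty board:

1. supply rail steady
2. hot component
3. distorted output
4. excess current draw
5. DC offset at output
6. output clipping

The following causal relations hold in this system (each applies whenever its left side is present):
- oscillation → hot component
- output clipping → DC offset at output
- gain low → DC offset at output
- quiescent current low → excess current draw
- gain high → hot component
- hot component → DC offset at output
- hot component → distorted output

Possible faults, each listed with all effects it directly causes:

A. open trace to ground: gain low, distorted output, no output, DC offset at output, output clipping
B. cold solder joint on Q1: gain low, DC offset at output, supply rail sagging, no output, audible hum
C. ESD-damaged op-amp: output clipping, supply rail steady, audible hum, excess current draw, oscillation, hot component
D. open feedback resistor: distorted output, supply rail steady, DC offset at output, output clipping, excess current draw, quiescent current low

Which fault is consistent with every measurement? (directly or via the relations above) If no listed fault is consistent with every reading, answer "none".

C

For each candidate, compare predicted effects to what was observed:
(A) open trace to ground — does not account for supply rail steady, hot component, excess current draw
(B) cold solder joint on Q1 — fails on supply rail steady, hot component, distorted output, excess current draw, output clipping (predicts supply rail sagging, not supply rail steady)
(C) ESD-damaged op-amp — supply rail steady ✓; hot component ✓; distorted output ✓ (via hot component → distorted output); excess current draw ✓; DC offset at output ✓ (via output clipping → DC offset at output); output clipping ✓
(D) open feedback resistor — supply rail steady ✓; hot component ✗; distorted output ✓; excess current draw ✓; DC offset at output ✓; output clipping ✓
(C) is the only candidate with no mismatches.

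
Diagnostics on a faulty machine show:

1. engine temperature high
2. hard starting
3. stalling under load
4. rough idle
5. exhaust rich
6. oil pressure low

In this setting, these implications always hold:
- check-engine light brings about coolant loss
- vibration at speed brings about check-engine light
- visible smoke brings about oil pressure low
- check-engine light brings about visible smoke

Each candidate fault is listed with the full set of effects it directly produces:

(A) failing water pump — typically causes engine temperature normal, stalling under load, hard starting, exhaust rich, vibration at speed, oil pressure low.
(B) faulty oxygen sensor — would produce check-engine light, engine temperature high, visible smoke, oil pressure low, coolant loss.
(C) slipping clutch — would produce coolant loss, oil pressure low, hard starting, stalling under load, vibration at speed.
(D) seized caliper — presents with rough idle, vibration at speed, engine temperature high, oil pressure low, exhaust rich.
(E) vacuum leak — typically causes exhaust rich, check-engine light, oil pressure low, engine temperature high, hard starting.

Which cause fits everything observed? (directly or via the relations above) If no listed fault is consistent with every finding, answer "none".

none

For each candidate, compare predicted effects to what was observed:
(A) failing water pump — fails on engine temperature high, rough idle (predicts engine temperature normal, not engine temperature high)
(B) faulty oxygen sensor — engine temperature high yes; hard starting NO; stalling under load NO; rough idle NO; exhaust rich NO; oil pressure low yes
(C) slipping clutch — engine temperature high NO; hard starting yes; stalling under load yes; rough idle NO; exhaust rich NO; oil pressure low yes
(D) seized caliper — does not account for hard starting, stalling under load
(E) vacuum leak — does not account for stalling under load, rough idle
None of the listed candidates fits everything.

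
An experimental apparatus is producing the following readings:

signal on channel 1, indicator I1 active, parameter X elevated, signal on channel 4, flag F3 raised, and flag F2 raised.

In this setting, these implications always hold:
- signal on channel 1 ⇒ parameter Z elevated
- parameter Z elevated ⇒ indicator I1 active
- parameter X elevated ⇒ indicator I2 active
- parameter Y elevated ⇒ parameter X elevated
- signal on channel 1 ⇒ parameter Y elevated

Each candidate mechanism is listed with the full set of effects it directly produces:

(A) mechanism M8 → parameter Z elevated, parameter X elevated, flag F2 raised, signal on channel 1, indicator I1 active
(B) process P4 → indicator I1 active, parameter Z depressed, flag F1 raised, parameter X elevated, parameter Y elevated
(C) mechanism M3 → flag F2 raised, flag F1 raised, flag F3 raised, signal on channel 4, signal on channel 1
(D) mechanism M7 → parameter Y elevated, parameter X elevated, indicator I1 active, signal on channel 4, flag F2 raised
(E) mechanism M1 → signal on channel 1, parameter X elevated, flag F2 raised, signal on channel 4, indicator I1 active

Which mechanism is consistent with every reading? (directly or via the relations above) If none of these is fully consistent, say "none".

C

Per-candidate check:
(A) mechanism M8 — signal on channel 1 yes; indicator I1 active yes; parameter X elevated yes; signal on channel 4 NO; flag F3 raised NO; flag F2 raised yes
(B) process P4 — does not account for signal on channel 1, signal on channel 4, flag F3 raised, flag F2 raised
(C) mechanism M3 — signal on channel 1 yes; indicator I1 active yes (via signal on channel 1 → parameter Z elevated → indicator I1 active); parameter X elevated yes (via signal on channel 1 → parameter Y elevated → parameter X elevated); signal on channel 4 yes; flag F3 raised yes; flag F2 raised yes
(D) mechanism M7 — does not account for signal on channel 1, flag F3 raised
(E) mechanism M1 — signal on channel 1 yes; indicator I1 active yes; parameter X elevated yes; signal on channel 4 yes; flag F3 raised NO; flag F2 raised yes
(C) alone accounts for all the evidence.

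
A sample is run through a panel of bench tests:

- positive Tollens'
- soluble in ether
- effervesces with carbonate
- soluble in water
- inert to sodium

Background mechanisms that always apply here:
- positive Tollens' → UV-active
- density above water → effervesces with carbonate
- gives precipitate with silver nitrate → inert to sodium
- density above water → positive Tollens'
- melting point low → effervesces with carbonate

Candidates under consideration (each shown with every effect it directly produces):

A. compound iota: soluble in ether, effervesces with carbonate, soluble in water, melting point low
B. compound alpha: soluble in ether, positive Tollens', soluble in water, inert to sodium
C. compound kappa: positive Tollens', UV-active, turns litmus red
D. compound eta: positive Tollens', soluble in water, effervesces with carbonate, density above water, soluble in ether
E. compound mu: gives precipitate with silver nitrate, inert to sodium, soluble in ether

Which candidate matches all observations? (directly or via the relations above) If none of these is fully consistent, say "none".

Per-candidate check:
(A) compound iota — positive Tollens' NO; soluble in ether yes; effervesces with carbonate yes; soluble in water yes; inert to sodium NO
(B) compound alpha — positive Tollens' yes; soluble in ether yes; effervesces with carbonate NO; soluble in water yes; inert to sodium yes
(C) compound kappa — does not account for soluble in ether, effervesces with carbonate, soluble in water, inert to sodium
(D) compound eta — does not account for inert to sodium
(E) compound mu — positive Tollens' NO; soluble in ether yes; effervesces with carbonate NO; soluble in water NO; inert to sodium yes
No candidate is consistent with all observations.

none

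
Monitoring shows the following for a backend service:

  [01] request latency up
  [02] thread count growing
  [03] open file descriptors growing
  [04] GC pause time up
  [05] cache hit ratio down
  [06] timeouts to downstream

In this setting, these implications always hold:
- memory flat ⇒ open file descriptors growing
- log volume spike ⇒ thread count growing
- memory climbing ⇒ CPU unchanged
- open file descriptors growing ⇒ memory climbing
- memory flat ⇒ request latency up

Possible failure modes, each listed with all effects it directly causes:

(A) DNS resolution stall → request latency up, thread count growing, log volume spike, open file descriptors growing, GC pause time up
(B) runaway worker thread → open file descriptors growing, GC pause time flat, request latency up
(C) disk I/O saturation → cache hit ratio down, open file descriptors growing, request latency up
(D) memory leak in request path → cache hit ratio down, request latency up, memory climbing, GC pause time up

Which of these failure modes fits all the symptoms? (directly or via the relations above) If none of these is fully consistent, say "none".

Testing each hypothesis:
(A) DNS resolution stall — does not account for cache hit ratio down, timeouts to downstream
(B) runaway worker thread — request latency up match; thread count growing miss; open file descriptors growing match; GC pause time up miss; cache hit ratio down miss; timeouts to downstream miss
(C) disk I/O saturation — request latency up match; thread count growing miss; open file descriptors growing match; GC pause time up miss; cache hit ratio down match; timeouts to downstream miss
(D) memory leak in request path — does not account for thread count growing, open file descriptors growing, timeouts to downstream
No candidate is consistent with all observations.

none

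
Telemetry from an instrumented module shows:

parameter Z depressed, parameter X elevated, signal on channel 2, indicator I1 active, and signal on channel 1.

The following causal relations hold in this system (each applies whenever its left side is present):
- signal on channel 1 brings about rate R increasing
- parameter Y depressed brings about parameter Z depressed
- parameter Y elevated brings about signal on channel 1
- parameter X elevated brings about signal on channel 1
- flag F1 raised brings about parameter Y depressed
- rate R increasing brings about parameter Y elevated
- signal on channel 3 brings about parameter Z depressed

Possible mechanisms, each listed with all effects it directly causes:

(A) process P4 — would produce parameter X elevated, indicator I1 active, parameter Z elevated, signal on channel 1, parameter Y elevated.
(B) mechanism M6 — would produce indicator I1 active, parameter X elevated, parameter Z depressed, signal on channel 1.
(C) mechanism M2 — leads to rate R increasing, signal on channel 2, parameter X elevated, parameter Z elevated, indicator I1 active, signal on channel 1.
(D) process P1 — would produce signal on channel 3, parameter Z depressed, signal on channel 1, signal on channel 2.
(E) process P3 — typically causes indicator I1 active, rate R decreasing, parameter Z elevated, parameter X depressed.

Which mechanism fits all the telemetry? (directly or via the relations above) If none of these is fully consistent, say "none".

none

Per-candidate check:
(A) process P4 — parameter Z depressed -; parameter X elevated +; signal on channel 2 -; indicator I1 active +; signal on channel 1 +
(B) mechanism M6 — parameter Z depressed +; parameter X elevated +; signal on channel 2 -; indicator I1 active +; signal on channel 1 +
(C) mechanism M2 — parameter Z depressed -; parameter X elevated +; signal on channel 2 +; indicator I1 active +; signal on channel 1 +
(D) process P1 — parameter Z depressed +; parameter X elevated -; signal on channel 2 +; indicator I1 active -; signal on channel 1 +
(E) process P3 — fails on parameter Z depressed, parameter X elevated, signal on channel 2, signal on channel 1 (predicts parameter Z elevated, not parameter Z depressed; predicts parameter X depressed, not parameter X elevated)
No candidate is consistent with all observations.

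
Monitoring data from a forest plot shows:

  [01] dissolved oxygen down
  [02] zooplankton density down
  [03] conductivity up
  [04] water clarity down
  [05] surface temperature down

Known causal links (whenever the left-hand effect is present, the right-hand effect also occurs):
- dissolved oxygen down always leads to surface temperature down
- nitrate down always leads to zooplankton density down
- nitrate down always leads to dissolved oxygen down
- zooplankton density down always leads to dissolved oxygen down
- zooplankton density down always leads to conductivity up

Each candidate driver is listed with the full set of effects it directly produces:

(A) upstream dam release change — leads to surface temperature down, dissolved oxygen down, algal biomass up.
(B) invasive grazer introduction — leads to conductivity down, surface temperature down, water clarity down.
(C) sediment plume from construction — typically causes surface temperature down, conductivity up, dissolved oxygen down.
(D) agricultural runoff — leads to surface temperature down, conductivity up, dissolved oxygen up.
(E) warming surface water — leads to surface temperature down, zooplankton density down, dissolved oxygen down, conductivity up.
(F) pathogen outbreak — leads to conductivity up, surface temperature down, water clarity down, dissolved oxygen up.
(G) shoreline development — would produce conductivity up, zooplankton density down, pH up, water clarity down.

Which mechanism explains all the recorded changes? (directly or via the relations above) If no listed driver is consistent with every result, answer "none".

Checking each candidate against the observations:
(A) upstream dam release change — does not account for zooplankton density down, conductivity up, water clarity down
(B) invasive grazer introduction — dissolved oxygen down miss; zooplankton density down miss; conductivity up miss; water clarity down match; surface temperature down match
(C) sediment plume from construction — dissolved oxygen down match; zooplankton density down miss; conductivity up match; water clarity down miss; surface temperature down match
(D) agricultural runoff — dissolved oxygen down miss; zooplankton density down miss; conductivity up match; water clarity down miss; surface temperature down match
(E) warming surface water — dissolved oxygen down match; zooplankton density down match; conductivity up match; water clarity down miss; surface temperature down match
(F) pathogen outbreak — fails on dissolved oxygen down, zooplankton density down (predicts dissolved oxygen up, not dissolved oxygen down)
(G) shoreline development — dissolved oxygen down match (via zooplankton density down → dissolved oxygen down); zooplankton density down match; conductivity up match; water clarity down match; surface temperature down match (via zooplankton density down → dissolved oxygen down → surface temperature down)
(G) alone accounts for all the evidence.

G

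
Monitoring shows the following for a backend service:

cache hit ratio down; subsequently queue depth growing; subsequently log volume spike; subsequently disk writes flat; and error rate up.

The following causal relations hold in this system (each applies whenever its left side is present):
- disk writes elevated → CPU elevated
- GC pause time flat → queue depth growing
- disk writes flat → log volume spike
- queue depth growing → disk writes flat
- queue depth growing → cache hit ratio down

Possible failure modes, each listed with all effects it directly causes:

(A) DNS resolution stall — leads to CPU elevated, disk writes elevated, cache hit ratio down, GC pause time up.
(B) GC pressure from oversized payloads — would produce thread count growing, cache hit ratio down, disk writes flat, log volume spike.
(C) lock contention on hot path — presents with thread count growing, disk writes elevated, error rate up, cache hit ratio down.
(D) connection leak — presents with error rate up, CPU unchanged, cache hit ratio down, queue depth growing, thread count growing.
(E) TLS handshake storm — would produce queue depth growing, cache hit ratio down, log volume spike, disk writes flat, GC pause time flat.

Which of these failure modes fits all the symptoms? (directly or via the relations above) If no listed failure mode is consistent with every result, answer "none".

Testing each hypothesis:
(A) DNS resolution stall — fails on queue depth growing, log volume spike, disk writes flat, error rate up (predicts disk writes elevated, not disk writes flat)
(B) GC pressure from oversized payloads — does not account for queue depth growing, error rate up
(C) lock contention on hot path — fails on queue depth growing, log volume spike, disk writes flat (predicts disk writes elevated, not disk writes flat)
(D) connection leak — accounts for every observation (log volume spike through queue depth growing → disk writes flat → log volume spike)
(E) TLS handshake storm — does not account for error rate up
Only (D) is consistent with every observation.

D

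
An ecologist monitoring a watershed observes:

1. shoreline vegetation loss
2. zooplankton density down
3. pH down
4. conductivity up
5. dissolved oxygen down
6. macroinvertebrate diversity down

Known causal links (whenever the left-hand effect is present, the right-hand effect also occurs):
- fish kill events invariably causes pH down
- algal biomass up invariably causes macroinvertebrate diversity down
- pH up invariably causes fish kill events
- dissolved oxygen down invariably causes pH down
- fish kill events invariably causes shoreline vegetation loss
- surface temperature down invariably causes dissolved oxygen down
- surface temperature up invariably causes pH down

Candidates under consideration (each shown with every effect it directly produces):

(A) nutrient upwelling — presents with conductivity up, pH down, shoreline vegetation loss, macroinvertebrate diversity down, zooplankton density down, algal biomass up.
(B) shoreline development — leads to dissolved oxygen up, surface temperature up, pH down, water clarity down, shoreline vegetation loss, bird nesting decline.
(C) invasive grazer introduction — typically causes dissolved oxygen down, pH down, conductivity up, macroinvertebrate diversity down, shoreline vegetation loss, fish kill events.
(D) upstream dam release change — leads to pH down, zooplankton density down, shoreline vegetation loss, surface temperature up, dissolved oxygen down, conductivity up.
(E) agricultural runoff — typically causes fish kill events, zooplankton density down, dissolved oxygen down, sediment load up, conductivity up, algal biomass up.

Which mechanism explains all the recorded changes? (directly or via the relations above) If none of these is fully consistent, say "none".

Per-candidate check:
(A) nutrient upwelling — shoreline vegetation loss match; zooplankton density down match; pH down match; conductivity up match; dissolved oxygen down miss; macroinvertebrate diversity down match
(B) shoreline development — fails on zooplankton density down, conductivity up, dissolved oxygen down, macroinvertebrate diversity down (predicts dissolved oxygen up, not dissolved oxygen down)
(C) invasive grazer introduction — shoreline vegetation loss match; zooplankton density down miss; pH down match; conductivity up match; dissolved oxygen down match; macroinvertebrate diversity down match
(D) upstream dam release change — does not account for macroinvertebrate diversity down
(E) agricultural runoff — shoreline vegetation loss match (via fish kill events → shoreline vegetation loss); zooplankton density down match; pH down match (via fish kill events → pH down); conductivity up match; dissolved oxygen down match; macroinvertebrate diversity down match (via algal biomass up → macroinvertebrate diversity down)
(E) alone accounts for all the evidence.

E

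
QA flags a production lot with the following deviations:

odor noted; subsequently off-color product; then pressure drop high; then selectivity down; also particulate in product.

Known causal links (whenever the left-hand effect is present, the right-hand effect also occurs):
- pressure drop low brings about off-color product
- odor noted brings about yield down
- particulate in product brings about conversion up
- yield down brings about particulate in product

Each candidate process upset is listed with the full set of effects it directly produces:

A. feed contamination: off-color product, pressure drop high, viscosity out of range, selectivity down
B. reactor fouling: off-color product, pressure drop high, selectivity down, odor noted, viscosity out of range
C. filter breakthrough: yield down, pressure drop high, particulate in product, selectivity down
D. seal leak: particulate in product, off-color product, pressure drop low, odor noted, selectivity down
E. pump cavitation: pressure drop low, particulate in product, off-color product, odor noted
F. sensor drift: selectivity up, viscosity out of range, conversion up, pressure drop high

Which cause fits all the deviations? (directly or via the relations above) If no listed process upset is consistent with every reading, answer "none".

Testing each hypothesis:
(A) feed contamination — odor noted miss; off-color product match; pressure drop high match; selectivity down match; particulate in product miss
(B) reactor fouling — odor noted match; off-color product match; pressure drop high match; selectivity down match; particulate in product match (via odor noted → yield down → particulate in product)
(C) filter breakthrough — odor noted miss; off-color product miss; pressure drop high match; selectivity down match; particulate in product match
(D) seal leak — odor noted match; off-color product match; pressure drop high miss; selectivity down match; particulate in product match
(E) pump cavitation — fails on pressure drop high, selectivity down (predicts pressure drop low, not pressure drop high)
(F) sensor drift — odor noted miss; off-color product miss; pressure drop high match; selectivity down miss; particulate in product miss
Only (B) is consistent with every observation.

B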